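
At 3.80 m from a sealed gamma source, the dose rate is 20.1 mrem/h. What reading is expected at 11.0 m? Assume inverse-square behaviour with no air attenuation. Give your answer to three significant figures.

2.40 mrem/h

Since intensity falls as 1/r², the rate at 11.0 m is
(3.80/11.0)² = 0.1193, so 20.1 × 0.1193 = 2.398 mrem/h.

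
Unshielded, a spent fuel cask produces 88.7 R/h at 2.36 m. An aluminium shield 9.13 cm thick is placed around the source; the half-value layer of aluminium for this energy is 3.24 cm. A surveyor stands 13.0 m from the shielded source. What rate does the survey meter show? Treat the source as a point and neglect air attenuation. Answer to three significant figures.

0.415 R/h

Distance alone: 88.7 × (2.36/13.0)² = 88.7 × 0.03296 = 2.924 R/h.
Shield: 9.13/3.24 = 2.818 half-value layers → attenuation 2^(−2.818) = 0.1418.
Combined: 2.924 × 0.1418 = 0.4146 R/h.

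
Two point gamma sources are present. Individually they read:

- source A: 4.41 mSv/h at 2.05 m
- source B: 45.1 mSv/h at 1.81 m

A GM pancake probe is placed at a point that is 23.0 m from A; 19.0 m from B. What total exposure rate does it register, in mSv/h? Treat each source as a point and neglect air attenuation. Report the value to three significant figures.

Each source contributes Iᵢ·(dᵢ/rᵢ)²; contributions add.
A: 4.41 × (2.05/23.0)² = 0.03503 mSv/h
B: 45.1 × (1.81/19.0)² = 0.4093 mSv/h
Total = 0.03503 + 0.4093 = 0.4443 mSv/h.

0.444 mSv/h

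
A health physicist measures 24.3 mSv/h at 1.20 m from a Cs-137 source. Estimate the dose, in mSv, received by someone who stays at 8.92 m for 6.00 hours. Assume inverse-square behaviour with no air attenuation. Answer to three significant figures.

Intensity scales as (d₁/d₂)², so rate at 8.92 m:
24.3 × (1.20/8.92)² = 24.3 × 0.01810 = 0.4398 mSv/h.
Dose = rate × time = 0.4398 mSv/h × 6.000 h = 2.639 mSv.

2.64 mSv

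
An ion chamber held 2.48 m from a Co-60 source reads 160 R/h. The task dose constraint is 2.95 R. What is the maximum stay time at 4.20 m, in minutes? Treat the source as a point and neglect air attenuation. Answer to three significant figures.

3.17 min

Using I₁d₁² = I₂d₂², rate at 4.20 m:
(2.48/4.20)² = 0.3487, so 160 × 0.3487 = 55.79 R/h.
Stay time = 2.95 R ÷ 55.79 R/h = 0.05288 h = 3.173 min.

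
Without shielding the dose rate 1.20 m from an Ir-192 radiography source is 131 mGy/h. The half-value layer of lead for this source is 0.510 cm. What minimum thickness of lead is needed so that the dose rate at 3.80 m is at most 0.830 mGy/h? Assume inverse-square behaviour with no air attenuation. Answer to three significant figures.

At 3.80 m, distance alone gives (1.20/3.80)² = 0.09972, so 131 × 0.09972 = 13.06 mGy/h.
Further attenuation needed: 13.06/0.830 = 15.73.
n = log₂(15.73) = 3.975 half-value layers.
Thickness = 3.975 × 0.510 cm = 2.027 cm.

2.03 cm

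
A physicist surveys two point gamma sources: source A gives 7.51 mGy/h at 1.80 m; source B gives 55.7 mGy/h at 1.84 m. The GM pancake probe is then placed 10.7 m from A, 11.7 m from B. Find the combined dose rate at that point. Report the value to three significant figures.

Each source contributes Iᵢ·(dᵢ/rᵢ)²; contributions add.
A: 7.51 × (1.80/10.7)² = 0.2125 mGy/h
B: 55.7 × (1.84/11.7)² = 1.378 mGy/h
Total = 0.2125 + 1.378 = 1.590 mGy/h.

1.59 mGy/h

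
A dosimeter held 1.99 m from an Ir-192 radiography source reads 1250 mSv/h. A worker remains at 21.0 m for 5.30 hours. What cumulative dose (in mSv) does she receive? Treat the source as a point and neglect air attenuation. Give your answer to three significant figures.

Intensity scales as (d₁/d₂)², so rate at 21.0 m:
(1.99/21.0)² = 0.008980, so 1250 × 0.008980 = 11.22 mSv/h.
Dose = rate × time = 11.22 mSv/h × 5.300 h = 59.47 mSv.

59.5 mSv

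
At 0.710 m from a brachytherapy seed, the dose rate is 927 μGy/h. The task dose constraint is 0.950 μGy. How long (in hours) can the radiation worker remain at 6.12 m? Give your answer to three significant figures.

0.0761 h

Using I₁d₁² = I₂d₂², rate at 6.12 m:
927 × (0.710/6.12)² = 927 × 0.01346 = 12.48 μGy/h.
Stay time = 0.950 μGy ÷ 12.48 μGy/h = 0.07612 h.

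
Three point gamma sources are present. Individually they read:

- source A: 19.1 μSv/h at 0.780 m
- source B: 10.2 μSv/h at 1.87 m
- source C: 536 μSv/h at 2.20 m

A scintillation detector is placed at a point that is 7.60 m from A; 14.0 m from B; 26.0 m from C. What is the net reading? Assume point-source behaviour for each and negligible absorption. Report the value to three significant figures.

4.22 μSv/h

By superposition, sum each source's inverse-square contribution:
A: 19.1 × (0.780/7.60)² = 0.2012 μSv/h
B: 10.2 × (1.87/14.0)² = 0.1820 μSv/h
C: 536 × (2.20/26.0)² = 3.838 μSv/h
Total = 0.2012 + 0.1820 + 3.838 = 4.221 μSv/h.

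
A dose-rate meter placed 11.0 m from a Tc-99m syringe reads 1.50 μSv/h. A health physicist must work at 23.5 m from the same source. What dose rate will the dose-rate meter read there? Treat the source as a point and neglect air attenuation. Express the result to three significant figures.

Since intensity falls as 1/r², scaling from 11.0 m to 23.5 m:
1.50 × (11.0/23.5)² = 1.50 × 0.2191 = 0.3286 μSv/h.

0.329 μSv/h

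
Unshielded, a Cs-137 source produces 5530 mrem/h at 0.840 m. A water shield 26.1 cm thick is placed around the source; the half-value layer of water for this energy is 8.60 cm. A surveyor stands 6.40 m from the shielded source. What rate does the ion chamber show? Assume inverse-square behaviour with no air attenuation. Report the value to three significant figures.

Distance alone: 5530 × (0.840/6.40)² = 5530 × 0.01723 = 95.28 mrem/h.
Shield: 26.1/8.60 = 3.035 half-value layers → attenuation 2^(−3.035) = 0.1220.
Combined: 95.28 × 0.1220 = 11.62 mrem/h.

11.6 mrem/h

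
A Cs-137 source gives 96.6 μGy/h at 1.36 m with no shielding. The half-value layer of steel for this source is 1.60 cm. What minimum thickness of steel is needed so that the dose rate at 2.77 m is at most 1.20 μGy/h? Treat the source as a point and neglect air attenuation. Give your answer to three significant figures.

6.85 cm

At 2.77 m, distance alone gives 96.6 × (1.36/2.77)² = 96.6 × 0.2411 = 23.29 μGy/h.
Further attenuation needed: 23.29/1.20 = 19.41.
n = log₂(19.41) = 4.279 half-value layers.
Thickness = 4.279 × 1.60 cm = 6.846 cm.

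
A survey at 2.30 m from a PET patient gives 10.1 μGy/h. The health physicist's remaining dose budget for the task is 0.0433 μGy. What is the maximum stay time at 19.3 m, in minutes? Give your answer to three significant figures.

By the inverse-square law, rate at 19.3 m:
(2.30/19.3)² = 0.01420, so 10.1 × 0.01420 = 0.1434 μGy/h.
Stay time = 0.0433 μGy ÷ 0.1434 μGy/h = 0.3020 h = 18.12 min.

18.1 min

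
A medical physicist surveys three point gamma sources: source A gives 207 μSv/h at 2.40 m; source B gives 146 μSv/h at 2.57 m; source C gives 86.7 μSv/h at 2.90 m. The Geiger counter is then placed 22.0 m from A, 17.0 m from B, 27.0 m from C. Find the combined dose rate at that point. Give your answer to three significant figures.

6.80 μSv/h

By superposition, sum each source's inverse-square contribution:
A: 207 × (2.40/22.0)² = 2.463 μSv/h
B: 146 × (2.57/17.0)² = 3.337 μSv/h
C: 86.7 × (2.90/27.0)² = 1.000 μSv/h
Total = 2.463 + 3.337 + 1.000 = 6.800 μSv/h.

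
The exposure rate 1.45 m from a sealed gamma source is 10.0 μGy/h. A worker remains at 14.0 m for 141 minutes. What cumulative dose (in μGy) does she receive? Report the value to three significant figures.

0.252 μGy

Applying the 1/r² law, rate at 14.0 m:
(1.45/14.0)² = 0.01073, so 10.0 × 0.01073 = 0.1073 μGy/h.
Dose = rate × time = 0.1073 μGy/h × 2.350 h = 0.2522 μGy.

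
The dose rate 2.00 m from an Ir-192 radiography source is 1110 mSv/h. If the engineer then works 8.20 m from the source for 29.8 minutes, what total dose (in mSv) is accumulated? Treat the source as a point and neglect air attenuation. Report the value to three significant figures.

Applying the 1/r² law, rate at 8.20 m:
1110 × (2.00/8.20)² = 1110 × 0.05949 = 66.03 mSv/h.
Dose = rate × time = 66.03 mSv/h × 0.4967 h = 32.80 mSv.

32.8 mSv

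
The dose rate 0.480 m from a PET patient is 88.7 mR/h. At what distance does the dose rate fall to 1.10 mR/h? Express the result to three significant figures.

Intensity scales as (d₁/d₂)², so d₂ = d₁·√(I₁/I₂).
I₁/I₂ = 88.7/1.10 = 80.64, so d₂ = 0.480 × √80.64 = 4.310 m.

4.31 m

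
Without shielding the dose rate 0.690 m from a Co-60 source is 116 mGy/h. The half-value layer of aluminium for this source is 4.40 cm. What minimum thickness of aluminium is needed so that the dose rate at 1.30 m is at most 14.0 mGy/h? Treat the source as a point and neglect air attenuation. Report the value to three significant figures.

5.38 cm

At 1.30 m, distance alone gives (0.690/1.30)² = 0.2817, so 116 × 0.2817 = 32.68 mGy/h.
Further attenuation needed: 32.68/14.0 = 2.334.
n = log₂(2.334) = 1.223 half-value layers.
Thickness = 1.223 × 4.40 cm = 5.381 cm.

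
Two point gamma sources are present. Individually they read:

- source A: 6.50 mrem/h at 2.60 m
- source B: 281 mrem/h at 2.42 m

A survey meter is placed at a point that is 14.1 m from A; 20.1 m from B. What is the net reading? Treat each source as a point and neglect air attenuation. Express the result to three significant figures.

Each source contributes Iᵢ·(dᵢ/rᵢ)²; contributions add.
A: 6.50 × (2.60/14.1)² = 0.2210 mrem/h
B: 281 × (2.42/20.1)² = 4.073 mrem/h
Total = 0.2210 + 4.073 = 4.294 mrem/h.

4.29 mrem/h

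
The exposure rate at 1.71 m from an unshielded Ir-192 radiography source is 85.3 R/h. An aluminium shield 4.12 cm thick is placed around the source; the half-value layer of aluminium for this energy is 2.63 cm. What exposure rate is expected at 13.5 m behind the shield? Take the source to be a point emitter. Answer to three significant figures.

0.462 R/h

Distance alone: (1.71/13.5)² = 0.01604, so 85.3 × 0.01604 = 1.368 R/h.
Shield: 4.12/2.63 = 1.567 half-value layers → attenuation 2^(−1.567) = 0.3375.
Combined: 1.368 × 0.3375 = 0.4617 R/h.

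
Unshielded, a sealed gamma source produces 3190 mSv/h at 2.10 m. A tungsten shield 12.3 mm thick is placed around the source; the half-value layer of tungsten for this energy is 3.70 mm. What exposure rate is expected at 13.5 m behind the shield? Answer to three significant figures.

7.71 mSv/h

Distance alone: (2.10/13.5)² = 0.02420, so 3190 × 0.02420 = 77.20 mSv/h.
Shield: 12.3/3.70 = 3.324 half-value layers → attenuation 2^(−3.324) = 0.09986.
Combined: 77.20 × 0.09986 = 7.709 mSv/h.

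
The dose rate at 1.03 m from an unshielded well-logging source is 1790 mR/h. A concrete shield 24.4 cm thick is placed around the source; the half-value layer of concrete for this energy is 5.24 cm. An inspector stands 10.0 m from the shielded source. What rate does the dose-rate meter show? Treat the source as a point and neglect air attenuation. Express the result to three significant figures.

Distance alone: (1.03/10.0)² = 0.01061, so 1790 × 0.01061 = 18.99 mR/h.
Shield: 24.4/5.24 = 4.656 half-value layers → attenuation 2^(−4.656) = 0.03966.
Combined: 18.99 × 0.03966 = 0.7531 mR/h.

0.753 mR/h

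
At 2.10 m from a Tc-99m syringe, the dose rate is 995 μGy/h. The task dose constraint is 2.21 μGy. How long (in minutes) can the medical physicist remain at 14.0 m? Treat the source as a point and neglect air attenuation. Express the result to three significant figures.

5.92 min

By the inverse-square law, rate at 14.0 m:
995 × (2.10/14.0)² = 995 × 0.02250 = 22.39 μGy/h.
Stay time = 2.21 μGy ÷ 22.39 μGy/h = 0.09870 h = 5.922 min.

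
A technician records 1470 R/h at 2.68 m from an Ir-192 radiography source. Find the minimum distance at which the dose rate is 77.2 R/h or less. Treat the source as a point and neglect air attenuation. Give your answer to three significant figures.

11.7 m

Using I₁d₁² = I₂d₂², d₂ = d₁·√(I₁/I₂).
I₁/I₂ = 1470/77.2 = 19.04, so d₂ = 2.68 × √19.04 = 11.69 m.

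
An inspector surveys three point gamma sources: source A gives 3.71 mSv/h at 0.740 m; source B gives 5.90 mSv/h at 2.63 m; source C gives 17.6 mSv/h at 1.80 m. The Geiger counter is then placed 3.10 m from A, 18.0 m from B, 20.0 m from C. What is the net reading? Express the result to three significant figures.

0.480 mSv/h

Each source contributes Iᵢ·(dᵢ/rᵢ)²; contributions add.
A: 3.71 × (0.740/3.10)² = 0.2114 mSv/h
B: 5.90 × (2.63/18.0)² = 0.1260 mSv/h
C: 17.6 × (1.80/20.0)² = 0.1426 mSv/h
Total = 0.2114 + 0.1260 + 0.1426 = 0.4800 mSv/h.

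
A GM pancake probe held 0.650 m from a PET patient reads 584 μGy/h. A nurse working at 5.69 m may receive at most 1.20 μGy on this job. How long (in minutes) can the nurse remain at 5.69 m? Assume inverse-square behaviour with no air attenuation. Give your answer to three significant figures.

9.45 min

Intensity scales as (d₁/d₂)², so rate at 5.69 m:
(0.650/5.69)² = 0.01305, so 584 × 0.01305 = 7.621 μGy/h.
Stay time = 1.20 μGy ÷ 7.621 μGy/h = 0.1575 h = 9.450 min.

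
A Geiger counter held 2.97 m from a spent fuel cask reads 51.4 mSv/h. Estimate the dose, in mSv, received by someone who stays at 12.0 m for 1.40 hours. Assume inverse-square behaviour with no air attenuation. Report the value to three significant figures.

Intensity scales as (d₁/d₂)², so rate at 12.0 m:
(2.97/12.0)² = 0.06126, so 51.4 × 0.06126 = 3.149 mSv/h.
Dose = rate × time = 3.149 mSv/h × 1.400 h = 4.409 mSv.

4.41 mSv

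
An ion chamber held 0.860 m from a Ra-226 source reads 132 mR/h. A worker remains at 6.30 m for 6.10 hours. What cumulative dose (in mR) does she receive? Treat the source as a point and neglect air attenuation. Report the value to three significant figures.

15.0 mR

Intensity scales as (d₁/d₂)², so rate at 6.30 m:
(0.860/6.30)² = 0.01863, so 132 × 0.01863 = 2.459 mR/h.
Dose = rate × time = 2.459 mR/h × 6.100 h = 15.00 mR.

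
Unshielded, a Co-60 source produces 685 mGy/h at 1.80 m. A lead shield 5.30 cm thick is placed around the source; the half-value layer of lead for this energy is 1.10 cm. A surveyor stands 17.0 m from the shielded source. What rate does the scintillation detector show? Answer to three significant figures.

0.272 mGy/h

Distance alone: 685 × (1.80/17.0)² = 685 × 0.01121 = 7.679 mGy/h.
Shield: 5.30/1.10 = 4.818 half-value layers → attenuation 2^(−4.818) = 0.03545.
Combined: 7.679 × 0.03545 = 0.2722 mGy/h.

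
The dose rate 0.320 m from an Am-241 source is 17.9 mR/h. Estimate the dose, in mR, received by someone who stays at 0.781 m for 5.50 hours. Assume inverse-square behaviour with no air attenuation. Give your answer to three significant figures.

Intensity scales as (d₁/d₂)², so rate at 0.781 m:
(0.320/0.781)² = 0.1679, so 17.9 × 0.1679 = 3.005 mR/h.
Dose = rate × time = 3.005 mR/h × 5.500 h = 16.53 mR.

16.5 mR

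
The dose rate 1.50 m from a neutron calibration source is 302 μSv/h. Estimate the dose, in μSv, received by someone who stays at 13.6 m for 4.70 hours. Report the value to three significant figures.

17.3 μSv

Using I₁d₁² = I₂d₂², rate at 13.6 m:
(1.50/13.6)² = 0.01216, so 302 × 0.01216 = 3.672 μSv/h.
Dose = rate × time = 3.672 μSv/h × 4.700 h = 17.26 μSv.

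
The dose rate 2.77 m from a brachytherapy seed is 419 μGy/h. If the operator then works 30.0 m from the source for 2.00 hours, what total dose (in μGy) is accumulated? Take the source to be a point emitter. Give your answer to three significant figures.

7.14 μGy

Intensity scales as (d₁/d₂)², so rate at 30.0 m:
(2.77/30.0)² = 0.008525, so 419 × 0.008525 = 3.572 μGy/h.
Dose = rate × time = 3.572 μGy/h × 2.000 h = 7.144 μGy.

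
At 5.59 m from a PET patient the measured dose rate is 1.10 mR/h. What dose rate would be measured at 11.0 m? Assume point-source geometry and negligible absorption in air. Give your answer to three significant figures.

Intensity scales as (d₁/d₂)², so scaling from 5.59 m to 11.0 m:
(5.59/11.0)² = 0.2582, so 1.10 × 0.2582 = 0.2840 mR/h.

0.284 mR/h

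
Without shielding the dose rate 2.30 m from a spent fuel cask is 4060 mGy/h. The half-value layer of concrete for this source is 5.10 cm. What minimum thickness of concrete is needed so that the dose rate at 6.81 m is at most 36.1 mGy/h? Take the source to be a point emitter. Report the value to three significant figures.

At 6.81 m, distance alone gives 4060 × (2.30/6.81)² = 4060 × 0.1141 = 463.2 mGy/h.
Further attenuation needed: 463.2/36.1 = 12.83.
n = log₂(12.83) = 3.681 half-value layers.
Thickness = 3.681 × 5.10 cm = 18.77 cm.

18.8 cm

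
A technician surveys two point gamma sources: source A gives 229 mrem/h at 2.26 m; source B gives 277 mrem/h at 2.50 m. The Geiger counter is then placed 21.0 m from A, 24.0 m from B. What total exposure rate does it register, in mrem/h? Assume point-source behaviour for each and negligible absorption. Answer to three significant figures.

5.66 mrem/h

Each source contributes Iᵢ·(dᵢ/rᵢ)²; contributions add.
A: 229 × (2.26/21.0)² = 2.652 mrem/h
B: 277 × (2.50/24.0)² = 3.006 mrem/h
Total = 2.652 + 3.006 = 5.658 mrem/h.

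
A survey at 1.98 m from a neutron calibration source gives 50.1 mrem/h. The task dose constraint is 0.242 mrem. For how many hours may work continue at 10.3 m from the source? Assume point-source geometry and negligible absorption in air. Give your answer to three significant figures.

0.131 h

Applying the 1/r² law, rate at 10.3 m:
50.1 × (1.98/10.3)² = 50.1 × 0.03695 = 1.851 mrem/h.
Stay time = 0.242 mrem ÷ 1.851 mrem/h = 0.1307 h.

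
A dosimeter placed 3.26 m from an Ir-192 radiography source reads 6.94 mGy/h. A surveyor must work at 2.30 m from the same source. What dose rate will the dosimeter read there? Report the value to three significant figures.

Applying the 1/r² law, scaling from 3.26 m to 2.30 m:
6.94 × (3.26/2.30)² = 6.94 × 2.009 = 13.94 mGy/h.

13.9 mGy/h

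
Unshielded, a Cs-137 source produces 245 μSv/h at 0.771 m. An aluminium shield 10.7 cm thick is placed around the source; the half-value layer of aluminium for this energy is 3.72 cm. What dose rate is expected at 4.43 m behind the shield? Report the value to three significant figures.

Distance alone: 245 × (0.771/4.43)² = 245 × 0.03029 = 7.421 μSv/h.
Shield: 10.7/3.72 = 2.876 half-value layers → attenuation 2^(−2.876) = 0.1362.
Combined: 7.421 × 0.1362 = 1.011 μSv/h.

1.01 μSv/h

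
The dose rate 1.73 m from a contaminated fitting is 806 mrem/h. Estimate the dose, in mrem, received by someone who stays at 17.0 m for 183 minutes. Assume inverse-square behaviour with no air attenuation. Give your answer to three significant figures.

By the inverse-square law, rate at 17.0 m:
806 × (1.73/17.0)² = 806 × 0.01036 = 8.350 mrem/h.
Dose = rate × time = 8.350 mrem/h × 3.050 h = 25.47 mrem.

25.5 mrem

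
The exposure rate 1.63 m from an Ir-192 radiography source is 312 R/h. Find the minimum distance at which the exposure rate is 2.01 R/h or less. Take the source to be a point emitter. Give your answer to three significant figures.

Intensity scales as (d₁/d₂)², so d₂ = d₁·√(I₁/I₂).
I₁/I₂ = 312/2.01 = 155.2, so d₂ = 1.63 × √155.2 = 20.31 m.

20.3 m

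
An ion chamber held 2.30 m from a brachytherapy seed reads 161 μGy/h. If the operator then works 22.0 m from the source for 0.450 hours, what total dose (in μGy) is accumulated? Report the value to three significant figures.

Since intensity falls as 1/r², rate at 22.0 m:
161 × (2.30/22.0)² = 161 × 0.01093 = 1.760 μGy/h.
Dose = rate × time = 1.760 μGy/h × 0.4500 h = 0.7920 μGy.

0.792 μGy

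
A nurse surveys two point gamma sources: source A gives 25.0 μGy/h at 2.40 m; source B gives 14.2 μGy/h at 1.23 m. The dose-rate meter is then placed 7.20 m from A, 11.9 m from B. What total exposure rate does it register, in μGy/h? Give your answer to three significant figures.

Each source contributes Iᵢ·(dᵢ/rᵢ)²; contributions add.
A: 25.0 × (2.40/7.20)² = 2.778 μGy/h
B: 14.2 × (1.23/11.9)² = 0.1517 μGy/h
Total = 2.778 + 0.1517 = 2.930 μGy/h.

2.93 μGy/h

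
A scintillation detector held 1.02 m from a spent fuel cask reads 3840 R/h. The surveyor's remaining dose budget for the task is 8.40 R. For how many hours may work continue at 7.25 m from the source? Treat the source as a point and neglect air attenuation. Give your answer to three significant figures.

0.111 h

Applying the 1/r² law, rate at 7.25 m:
3840 × (1.02/7.25)² = 3840 × 0.01979 = 75.99 R/h.
Stay time = 8.40 R ÷ 75.99 R/h = 0.1105 h.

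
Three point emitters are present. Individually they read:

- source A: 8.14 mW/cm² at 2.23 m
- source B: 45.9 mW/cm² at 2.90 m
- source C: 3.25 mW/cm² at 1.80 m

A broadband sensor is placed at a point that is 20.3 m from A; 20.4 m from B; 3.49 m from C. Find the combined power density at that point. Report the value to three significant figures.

Each source contributes Iᵢ·(dᵢ/rᵢ)²; contributions add.
A: 8.14 × (2.23/20.3)² = 0.09823 mW/cm²
B: 45.9 × (2.90/20.4)² = 0.9276 mW/cm²
C: 3.25 × (1.80/3.49)² = 0.8645 mW/cm²
Total = 0.09823 + 0.9276 + 0.8645 = 1.890 mW/cm².

1.89 mW/cm²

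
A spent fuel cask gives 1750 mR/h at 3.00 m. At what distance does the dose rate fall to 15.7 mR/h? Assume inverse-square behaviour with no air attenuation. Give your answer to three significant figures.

Since intensity falls as 1/r², d₂ = d₁·√(I₁/I₂).
I₁/I₂ = 1750/15.7 = 111.5, so d₂ = 3.00 × √111.5 = 31.68 m.

31.7 m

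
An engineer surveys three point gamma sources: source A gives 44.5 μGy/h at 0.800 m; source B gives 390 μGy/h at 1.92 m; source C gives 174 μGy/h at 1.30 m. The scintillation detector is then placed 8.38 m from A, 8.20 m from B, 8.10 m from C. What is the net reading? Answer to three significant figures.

By superposition, sum each source's inverse-square contribution:
A: 44.5 × (0.800/8.38)² = 0.4056 μGy/h
B: 390 × (1.92/8.20)² = 21.38 μGy/h
C: 174 × (1.30/8.10)² = 4.482 μGy/h
Total = 0.4056 + 21.38 + 4.482 = 26.27 μGy/h.

26.3 μGy/h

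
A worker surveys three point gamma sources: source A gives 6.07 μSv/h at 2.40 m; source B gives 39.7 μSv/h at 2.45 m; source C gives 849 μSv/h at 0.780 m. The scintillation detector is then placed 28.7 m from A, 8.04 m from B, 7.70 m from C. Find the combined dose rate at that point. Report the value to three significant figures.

12.4 μSv/h

By superposition, sum each source's inverse-square contribution:
A: 6.07 × (2.40/28.7)² = 0.04245 μSv/h
B: 39.7 × (2.45/8.04)² = 3.686 μSv/h
C: 849 × (0.780/7.70)² = 8.712 μSv/h
Total = 0.04245 + 3.686 + 8.712 = 12.44 μSv/h.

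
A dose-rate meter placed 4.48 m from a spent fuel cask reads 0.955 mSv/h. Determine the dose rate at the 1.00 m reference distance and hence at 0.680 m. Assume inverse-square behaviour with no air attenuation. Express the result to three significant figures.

19.2 mSv/h; 41.5 mSv/h

Applying the 1/r² law,
At 1.00 m: (4.48/1.00)² = 20.07, so 0.955 × 20.07 = 19.17 mSv/h
At 0.680 m: 19.17 × (1.00/0.680)² = 19.17 × 2.163 = 41.46 mSv/h.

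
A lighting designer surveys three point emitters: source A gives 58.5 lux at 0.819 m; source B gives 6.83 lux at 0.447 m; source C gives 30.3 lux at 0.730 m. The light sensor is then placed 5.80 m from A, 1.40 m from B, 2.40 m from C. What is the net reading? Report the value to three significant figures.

Each source contributes Iᵢ·(dᵢ/rᵢ)²; contributions add.
A: 58.5 × (0.819/5.80)² = 1.166 lux
B: 6.83 × (0.447/1.40)² = 0.6963 lux
C: 30.3 × (0.730/2.40)² = 2.803 lux
Total = 1.166 + 0.6963 + 2.803 = 4.665 lux.

4.67 lux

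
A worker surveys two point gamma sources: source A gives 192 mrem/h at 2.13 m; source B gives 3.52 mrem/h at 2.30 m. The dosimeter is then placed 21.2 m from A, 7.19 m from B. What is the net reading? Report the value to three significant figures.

By superposition, sum each source's inverse-square contribution:
A: 192 × (2.13/21.2)² = 1.938 mrem/h
B: 3.52 × (2.30/7.19)² = 0.3602 mrem/h
Total = 1.938 + 0.3602 = 2.298 mrem/h.

2.30 mrem/h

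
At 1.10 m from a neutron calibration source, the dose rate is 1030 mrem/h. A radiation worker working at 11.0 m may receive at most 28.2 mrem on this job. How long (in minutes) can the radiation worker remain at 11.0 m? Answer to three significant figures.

Applying the 1/r² law, rate at 11.0 m:
1030 × (1.10/11.0)² = 1030 × 0.01000 = 10.30 mrem/h.
Stay time = 28.2 mrem ÷ 10.30 mrem/h = 2.738 h = 164.3 min.

164 min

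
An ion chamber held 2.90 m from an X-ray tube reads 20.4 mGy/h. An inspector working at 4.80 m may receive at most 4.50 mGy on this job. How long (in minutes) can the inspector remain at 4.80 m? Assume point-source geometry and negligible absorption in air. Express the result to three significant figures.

36.3 min

Intensity scales as (d₁/d₂)², so rate at 4.80 m:
20.4 × (2.90/4.80)² = 20.4 × 0.3650 = 7.446 mGy/h.
Stay time = 4.50 mGy ÷ 7.446 mGy/h = 0.6044 h = 36.26 min.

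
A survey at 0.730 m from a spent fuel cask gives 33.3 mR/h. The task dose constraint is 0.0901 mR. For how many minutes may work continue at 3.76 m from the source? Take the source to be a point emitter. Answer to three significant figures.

4.31 min

By the inverse-square law, rate at 3.76 m:
(0.730/3.76)² = 0.03769, so 33.3 × 0.03769 = 1.255 mR/h.
Stay time = 0.0901 mR ÷ 1.255 mR/h = 0.07179 h = 4.307 min.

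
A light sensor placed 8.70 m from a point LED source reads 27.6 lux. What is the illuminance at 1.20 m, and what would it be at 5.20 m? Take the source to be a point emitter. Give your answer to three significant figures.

By the inverse-square law,
At 1.20 m: 27.6 × (8.70/1.20)² = 27.6 × 52.56 = 1451 lux
At 5.20 m: 1451 × (1.20/5.20)² = 1451 × 0.05325 = 77.27 lux.

1450 lux; 77.3 lux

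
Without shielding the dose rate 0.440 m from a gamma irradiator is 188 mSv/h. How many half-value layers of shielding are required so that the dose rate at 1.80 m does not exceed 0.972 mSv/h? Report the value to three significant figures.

At 1.80 m, distance alone gives 188 × (0.440/1.80)² = 188 × 0.05975 = 11.23 mSv/h.
Further attenuation needed: 11.23/0.972 = 11.55.
n = log₂(11.55) = 3.530 half-value layers.

3.53 half-value layers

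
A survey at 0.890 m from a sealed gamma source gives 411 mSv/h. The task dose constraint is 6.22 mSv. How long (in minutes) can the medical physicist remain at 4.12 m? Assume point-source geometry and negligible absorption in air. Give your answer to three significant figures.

19.5 min

Since intensity falls as 1/r², rate at 4.12 m:
411 × (0.890/4.12)² = 411 × 0.04666 = 19.18 mSv/h.
Stay time = 6.22 mSv ÷ 19.18 mSv/h = 0.3243 h = 19.46 min.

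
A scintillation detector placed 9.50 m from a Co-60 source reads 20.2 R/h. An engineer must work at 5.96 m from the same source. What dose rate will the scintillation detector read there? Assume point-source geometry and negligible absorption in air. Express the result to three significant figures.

51.3 R/h

Since intensity falls as 1/r², scaling from 9.50 m to 5.96 m:
20.2 × (9.50/5.96)² = 20.2 × 2.541 = 51.33 R/h.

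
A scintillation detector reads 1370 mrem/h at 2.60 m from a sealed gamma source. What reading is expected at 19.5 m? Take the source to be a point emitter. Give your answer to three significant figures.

24.4 mrem/h

Applying the 1/r² law, the rate at 19.5 m is
1370 × (2.60/19.5)² = 1370 × 0.01778 = 24.36 mrem/h.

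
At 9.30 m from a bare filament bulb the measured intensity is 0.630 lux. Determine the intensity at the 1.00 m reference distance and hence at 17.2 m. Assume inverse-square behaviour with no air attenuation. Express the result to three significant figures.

54.5 lux; 0.184 lux

Using I₁d₁² = I₂d₂²,
At 1.00 m: 0.630 × (9.30/1.00)² = 0.630 × 86.49 = 54.49 lux
At 17.2 m: (1.00/17.2)² = 0.003380, so 54.49 × 0.003380 = 0.1842 lux.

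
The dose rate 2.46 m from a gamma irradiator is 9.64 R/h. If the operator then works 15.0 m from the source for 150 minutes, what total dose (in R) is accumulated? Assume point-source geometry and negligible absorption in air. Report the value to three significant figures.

Applying the 1/r² law, rate at 15.0 m:
(2.46/15.0)² = 0.02690, so 9.64 × 0.02690 = 0.2593 R/h.
Dose = rate × time = 0.2593 R/h × 2.500 h = 0.6482 R.

0.648 R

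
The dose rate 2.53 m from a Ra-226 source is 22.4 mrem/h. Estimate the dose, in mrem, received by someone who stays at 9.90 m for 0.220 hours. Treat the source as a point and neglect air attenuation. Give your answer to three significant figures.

Intensity scales as (d₁/d₂)², so rate at 9.90 m:
(2.53/9.90)² = 0.06531, so 22.4 × 0.06531 = 1.463 mrem/h.
Dose = rate × time = 1.463 mrem/h × 0.2200 h = 0.3219 mrem.

0.322 mrem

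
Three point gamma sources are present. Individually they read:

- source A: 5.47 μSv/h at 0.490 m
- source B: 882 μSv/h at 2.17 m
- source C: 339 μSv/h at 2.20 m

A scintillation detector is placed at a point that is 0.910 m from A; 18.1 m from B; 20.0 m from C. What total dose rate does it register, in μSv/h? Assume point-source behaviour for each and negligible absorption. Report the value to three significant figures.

Each source contributes Iᵢ·(dᵢ/rᵢ)²; contributions add.
A: 5.47 × (0.490/0.910)² = 1.586 μSv/h
B: 882 × (2.17/18.1)² = 12.68 μSv/h
C: 339 × (2.20/20.0)² = 4.102 μSv/h
Total = 1.586 + 12.68 + 4.102 = 18.37 μSv/h.

18.4 μSv/h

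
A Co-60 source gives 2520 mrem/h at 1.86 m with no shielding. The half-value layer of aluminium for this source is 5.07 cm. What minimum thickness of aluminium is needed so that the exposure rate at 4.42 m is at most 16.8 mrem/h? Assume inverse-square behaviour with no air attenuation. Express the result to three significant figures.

24.0 cm

At 4.42 m, distance alone gives 2520 × (1.86/4.42)² = 2520 × 0.1771 = 446.3 mrem/h.
Further attenuation needed: 446.3/16.8 = 26.57.
n = log₂(26.57) = 4.732 half-value layers.
Thickness = 4.732 × 5.07 cm = 23.99 cm.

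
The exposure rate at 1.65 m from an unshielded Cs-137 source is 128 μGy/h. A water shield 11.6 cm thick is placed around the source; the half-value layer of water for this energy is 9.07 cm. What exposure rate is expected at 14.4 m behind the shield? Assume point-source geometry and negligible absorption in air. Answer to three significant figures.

Distance alone: 128 × (1.65/14.4)² = 128 × 0.01313 = 1.681 μGy/h.
Shield: 11.6/9.07 = 1.279 half-value layers → attenuation 2^(−1.279) = 0.4121.
Combined: 1.681 × 0.4121 = 0.6927 μGy/h.

0.693 μGy/h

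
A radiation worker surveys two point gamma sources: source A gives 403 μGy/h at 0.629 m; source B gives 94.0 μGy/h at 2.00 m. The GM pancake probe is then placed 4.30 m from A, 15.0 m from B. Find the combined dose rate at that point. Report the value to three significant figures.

By superposition, sum each source's inverse-square contribution:
A: 403 × (0.629/4.30)² = 8.623 μGy/h
B: 94.0 × (2.00/15.0)² = 1.671 μGy/h
Total = 8.623 + 1.671 = 10.29 μGy/h.

10.3 μGy/h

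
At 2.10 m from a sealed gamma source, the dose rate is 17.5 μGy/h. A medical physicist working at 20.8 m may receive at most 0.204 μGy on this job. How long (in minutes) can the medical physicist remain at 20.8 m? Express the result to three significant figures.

68.6 min

Intensity scales as (d₁/d₂)², so rate at 20.8 m:
(2.10/20.8)² = 0.01019, so 17.5 × 0.01019 = 0.1783 μGy/h.
Stay time = 0.204 μGy ÷ 0.1783 μGy/h = 1.144 h = 68.64 min.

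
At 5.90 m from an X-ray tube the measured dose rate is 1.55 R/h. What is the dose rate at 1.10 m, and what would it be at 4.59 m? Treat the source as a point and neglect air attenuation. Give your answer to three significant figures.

44.6 R/h; 2.56 R/h

Since intensity falls as 1/r²,
At 1.10 m: (5.90/1.10)² = 28.77, so 1.55 × 28.77 = 44.59 R/h
At 4.59 m: (1.10/4.59)² = 0.05743, so 44.59 × 0.05743 = 2.561 R/h.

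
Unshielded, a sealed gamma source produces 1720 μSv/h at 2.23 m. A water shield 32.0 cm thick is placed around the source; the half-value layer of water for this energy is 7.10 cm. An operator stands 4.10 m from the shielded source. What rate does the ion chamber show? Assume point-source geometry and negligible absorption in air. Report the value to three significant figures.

22.4 μSv/h

Distance alone: (2.23/4.10)² = 0.2958, so 1720 × 0.2958 = 508.8 μSv/h.
Shield: 32.0/7.10 = 4.507 half-value layers → attenuation 2^(−4.507) = 0.04398.
Combined: 508.8 × 0.04398 = 22.38 μSv/h.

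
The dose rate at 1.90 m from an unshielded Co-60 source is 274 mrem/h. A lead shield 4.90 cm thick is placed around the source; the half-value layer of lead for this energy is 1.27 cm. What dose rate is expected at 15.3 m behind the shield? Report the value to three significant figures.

Distance alone: (1.90/15.3)² = 0.01542, so 274 × 0.01542 = 4.225 mrem/h.
Shield: 4.90/1.27 = 3.858 half-value layers → attenuation 2^(−3.858) = 0.06896.
Combined: 4.225 × 0.06896 = 0.2914 mrem/h.

0.291 mrem/h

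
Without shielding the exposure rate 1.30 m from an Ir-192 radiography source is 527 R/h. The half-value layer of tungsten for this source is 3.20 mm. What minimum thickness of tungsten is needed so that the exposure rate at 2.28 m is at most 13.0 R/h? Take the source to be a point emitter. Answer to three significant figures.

11.9 mm

At 2.28 m, distance alone gives (1.30/2.28)² = 0.3251, so 527 × 0.3251 = 171.3 R/h.
Further attenuation needed: 171.3/13.0 = 13.18.
n = log₂(13.18) = 3.720 half-value layers.
Thickness = 3.720 × 3.20 mm = 11.90 mm.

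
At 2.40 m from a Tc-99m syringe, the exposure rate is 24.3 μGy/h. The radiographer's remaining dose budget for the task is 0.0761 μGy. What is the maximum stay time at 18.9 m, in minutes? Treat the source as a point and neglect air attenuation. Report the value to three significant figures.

11.7 min

Intensity scales as (d₁/d₂)², so rate at 18.9 m:
24.3 × (2.40/18.9)² = 24.3 × 0.01612 = 0.3917 μGy/h.
Stay time = 0.0761 μGy ÷ 0.3917 μGy/h = 0.1943 h = 11.66 min.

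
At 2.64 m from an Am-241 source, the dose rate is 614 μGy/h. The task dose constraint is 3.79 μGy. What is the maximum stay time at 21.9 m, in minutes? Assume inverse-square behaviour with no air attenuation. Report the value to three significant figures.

25.5 min

Since intensity falls as 1/r², rate at 21.9 m:
(2.64/21.9)² = 0.01453, so 614 × 0.01453 = 8.921 μGy/h.
Stay time = 3.79 μGy ÷ 8.921 μGy/h = 0.4248 h = 25.49 min.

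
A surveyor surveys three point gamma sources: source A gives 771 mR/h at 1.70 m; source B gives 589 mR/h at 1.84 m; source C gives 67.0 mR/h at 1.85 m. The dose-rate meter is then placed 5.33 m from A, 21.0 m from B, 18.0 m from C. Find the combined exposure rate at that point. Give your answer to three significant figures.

Each source contributes Iᵢ·(dᵢ/rᵢ)²; contributions add.
A: 771 × (1.70/5.33)² = 78.43 mR/h
B: 589 × (1.84/21.0)² = 4.522 mR/h
C: 67.0 × (1.85/18.0)² = 0.7077 mR/h
Total = 78.43 + 4.522 + 0.7077 = 83.66 mR/h.

83.7 mR/h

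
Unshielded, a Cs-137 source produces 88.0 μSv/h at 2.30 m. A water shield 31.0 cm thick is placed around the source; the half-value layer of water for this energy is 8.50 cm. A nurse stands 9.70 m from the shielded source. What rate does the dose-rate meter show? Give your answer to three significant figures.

0.395 μSv/h

Distance alone: (2.30/9.70)² = 0.05622, so 88.0 × 0.05622 = 4.947 μSv/h.
Shield: 31.0/8.50 = 3.647 half-value layers → attenuation 2^(−3.647) = 0.07983.
Combined: 4.947 × 0.07983 = 0.3949 μSv/h.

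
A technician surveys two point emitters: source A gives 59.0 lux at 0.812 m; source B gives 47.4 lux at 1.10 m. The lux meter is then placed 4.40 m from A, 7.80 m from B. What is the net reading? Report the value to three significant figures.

2.95 lux

Each source contributes Iᵢ·(dᵢ/rᵢ)²; contributions add.
A: 59.0 × (0.812/4.40)² = 2.009 lux
B: 47.4 × (1.10/7.80)² = 0.9427 lux
Total = 2.009 + 0.9427 = 2.952 lux.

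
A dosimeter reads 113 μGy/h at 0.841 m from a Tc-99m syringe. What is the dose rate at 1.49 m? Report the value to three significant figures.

Since intensity falls as 1/r², the rate at 1.49 m is
(0.841/1.49)² = 0.3186, so 113 × 0.3186 = 36.00 μGy/h.

36.0 μGy/h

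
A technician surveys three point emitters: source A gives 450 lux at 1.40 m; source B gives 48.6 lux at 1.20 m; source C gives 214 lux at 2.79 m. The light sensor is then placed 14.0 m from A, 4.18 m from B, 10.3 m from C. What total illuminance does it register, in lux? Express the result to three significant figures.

By superposition, sum each source's inverse-square contribution:
A: 450 × (1.40/14.0)² = 4.500 lux
B: 48.6 × (1.20/4.18)² = 4.005 lux
C: 214 × (2.79/10.3)² = 15.70 lux
Total = 4.500 + 4.005 + 15.70 = 24.20 lux.

24.2 lux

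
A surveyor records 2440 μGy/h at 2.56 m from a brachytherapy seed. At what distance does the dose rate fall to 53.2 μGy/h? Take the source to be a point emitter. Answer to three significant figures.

17.3 m

Using I₁d₁² = I₂d₂², d₂ = d₁·√(I₁/I₂).
I₁/I₂ = 2440/53.2 = 45.86, so d₂ = 2.56 × √45.86 = 17.34 m.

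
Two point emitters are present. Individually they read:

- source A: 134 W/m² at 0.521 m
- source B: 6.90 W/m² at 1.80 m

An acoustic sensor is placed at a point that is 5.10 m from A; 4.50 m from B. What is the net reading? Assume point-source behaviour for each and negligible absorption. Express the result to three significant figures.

2.50 W/m²

By superposition, sum each source's inverse-square contribution:
A: 134 × (0.521/5.10)² = 1.398 W/m²
B: 6.90 × (1.80/4.50)² = 1.104 W/m²
Total = 1.398 + 1.104 = 2.502 W/m².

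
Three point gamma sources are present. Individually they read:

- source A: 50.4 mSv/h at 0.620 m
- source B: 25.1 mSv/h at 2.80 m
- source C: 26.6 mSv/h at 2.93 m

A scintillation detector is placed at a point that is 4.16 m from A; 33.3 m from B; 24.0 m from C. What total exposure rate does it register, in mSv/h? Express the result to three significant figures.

Each source contributes Iᵢ·(dᵢ/rᵢ)²; contributions add.
A: 50.4 × (0.620/4.16)² = 1.120 mSv/h
B: 25.1 × (2.80/33.3)² = 0.1775 mSv/h
C: 26.6 × (2.93/24.0)² = 0.3965 mSv/h
Total = 1.120 + 0.1775 + 0.3965 = 1.694 mSv/h.

1.69 mSv/h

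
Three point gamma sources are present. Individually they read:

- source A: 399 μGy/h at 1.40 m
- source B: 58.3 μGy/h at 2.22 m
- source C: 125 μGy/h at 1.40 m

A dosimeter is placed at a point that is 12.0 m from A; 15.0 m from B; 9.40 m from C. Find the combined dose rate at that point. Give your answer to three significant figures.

9.48 μGy/h

By superposition, sum each source's inverse-square contribution:
A: 399 × (1.40/12.0)² = 5.431 μGy/h
B: 58.3 × (2.22/15.0)² = 1.277 μGy/h
C: 125 × (1.40/9.40)² = 2.773 μGy/h
Total = 5.431 + 1.277 + 2.773 = 9.481 μGy/h.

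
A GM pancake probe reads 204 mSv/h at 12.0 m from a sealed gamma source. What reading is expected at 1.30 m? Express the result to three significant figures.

Intensity scales as (d₁/d₂)², so the rate at 1.30 m is
(12.0/1.30)² = 85.21, so 204 × 85.21 = 17380 mSv/h.

17400 mSv/h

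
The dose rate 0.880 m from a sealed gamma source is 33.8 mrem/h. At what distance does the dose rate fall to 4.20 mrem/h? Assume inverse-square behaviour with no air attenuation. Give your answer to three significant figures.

Applying the 1/r² law, d₂ = d₁·√(I₁/I₂).
I₁/I₂ = 33.8/4.20 = 8.048, so d₂ = 0.880 × √8.048 = 2.496 m.

2.50 m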